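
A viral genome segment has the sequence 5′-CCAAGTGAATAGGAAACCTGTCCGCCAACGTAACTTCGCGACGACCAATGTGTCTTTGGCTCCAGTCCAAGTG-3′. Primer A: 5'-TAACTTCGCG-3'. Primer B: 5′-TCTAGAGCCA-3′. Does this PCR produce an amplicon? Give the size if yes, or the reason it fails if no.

No product — primer B has no binding site in the template.

Primer B (TCTAGAGCCA) does not match the top strand, and its reverse complement TGGCTCTAGA does not match either.
With no annealing site for primer B, no amplification occurs.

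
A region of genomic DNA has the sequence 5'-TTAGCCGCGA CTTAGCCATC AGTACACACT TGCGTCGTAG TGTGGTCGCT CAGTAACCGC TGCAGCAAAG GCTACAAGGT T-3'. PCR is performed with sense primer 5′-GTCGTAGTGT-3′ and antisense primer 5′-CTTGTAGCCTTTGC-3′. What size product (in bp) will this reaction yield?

Forward primer GTCGTAGTGT is found on the top strand at positions 34–43.
Reverse complement of the reverse primer: GCAAAGGCTACAAG. This occurs on the top strand at positions 65–78.
Product length = (reverse-primer end) − (forward-primer start) + 1 = 78 − 34 + 1 = 45 bp.

45 bp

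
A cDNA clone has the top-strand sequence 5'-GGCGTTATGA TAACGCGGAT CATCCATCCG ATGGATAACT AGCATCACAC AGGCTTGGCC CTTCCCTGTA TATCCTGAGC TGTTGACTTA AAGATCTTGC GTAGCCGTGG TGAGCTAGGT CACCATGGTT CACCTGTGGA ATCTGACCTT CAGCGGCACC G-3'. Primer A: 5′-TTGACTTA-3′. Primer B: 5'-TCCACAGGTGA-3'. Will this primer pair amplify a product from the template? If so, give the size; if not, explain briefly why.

Yes — a 58 bp product.

Primer A (TTGACTTA) matches the top strand at positions 83–90; it acts as a forward primer.
Primer B's reverse complement is TCACCTGTGGA, matching the top strand at positions 130–140; it acts as a reverse primer.
The 3' ends face each other across positions 83–140, giving a 58 bp product.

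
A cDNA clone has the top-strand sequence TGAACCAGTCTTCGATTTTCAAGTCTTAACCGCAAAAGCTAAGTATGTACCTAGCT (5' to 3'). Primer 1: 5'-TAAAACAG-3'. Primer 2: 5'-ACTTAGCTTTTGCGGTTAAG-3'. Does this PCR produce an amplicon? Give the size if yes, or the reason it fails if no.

Primer 1 (TAAAACAG) does not match the top strand, and its reverse complement CTGTTTTA does not match either.
With no annealing site for primer 1, no amplification occurs.

No product — primer 1 has no binding site in the template.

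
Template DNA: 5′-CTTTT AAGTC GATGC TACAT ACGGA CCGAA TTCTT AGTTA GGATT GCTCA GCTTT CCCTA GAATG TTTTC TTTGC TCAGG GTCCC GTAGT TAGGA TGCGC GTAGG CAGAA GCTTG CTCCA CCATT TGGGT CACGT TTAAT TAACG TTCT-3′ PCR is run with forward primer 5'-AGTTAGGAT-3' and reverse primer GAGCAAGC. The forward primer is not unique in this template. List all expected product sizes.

The forward primer AGTTAGGAT matches the top strand at positions 36–44, 88–96.
The reverse primer's reverse complement is GCTTGCTC, matching at positions 111–118.
Each forward site pairs with the reverse site to give a product ending at position 118: sizes 83, 31 bp.

83 bp, 31 bp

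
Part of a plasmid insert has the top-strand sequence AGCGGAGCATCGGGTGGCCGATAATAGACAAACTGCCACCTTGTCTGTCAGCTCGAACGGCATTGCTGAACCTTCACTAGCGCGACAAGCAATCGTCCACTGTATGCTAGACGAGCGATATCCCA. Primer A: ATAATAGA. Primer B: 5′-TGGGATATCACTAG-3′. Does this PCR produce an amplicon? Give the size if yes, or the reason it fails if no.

Primer B (TGGGATATCACTAG) does not match the top strand, and its reverse complement CTAGTGATATCCCA does not match either.
With no annealing site for primer B, no amplification occurs.

No product — primer B has no binding site in the template.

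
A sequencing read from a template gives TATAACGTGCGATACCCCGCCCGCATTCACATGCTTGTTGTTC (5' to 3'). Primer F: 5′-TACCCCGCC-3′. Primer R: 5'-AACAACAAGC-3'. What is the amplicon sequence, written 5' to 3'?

The forward primer matches the template at positions 13–21.
The reverse primer's reverse complement is GCTTGTTGTT, which matches the template at positions 33–42.
The product is the template from position 13 through 42 (30 bp).

5'-TACCCCGCCCGCATTCACATGCTTGTTGTT-3'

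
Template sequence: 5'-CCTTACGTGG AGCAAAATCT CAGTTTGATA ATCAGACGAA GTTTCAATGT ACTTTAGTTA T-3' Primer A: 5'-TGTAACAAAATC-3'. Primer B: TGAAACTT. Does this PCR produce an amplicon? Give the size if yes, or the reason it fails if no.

Primer A (TGTAACAAAATC) does not match the top strand, and its reverse complement GATTTTGTTACA does not match either.
With no annealing site for primer A, no amplification occurs.

No product — primer A has no binding site in the template.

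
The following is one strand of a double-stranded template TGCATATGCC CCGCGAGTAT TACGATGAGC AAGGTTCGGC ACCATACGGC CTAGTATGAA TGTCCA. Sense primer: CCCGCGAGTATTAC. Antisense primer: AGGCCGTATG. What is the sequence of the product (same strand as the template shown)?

The forward primer matches the template at positions 10–23.
Reverse complement of the reverse primer: CATACGGCCT. This occurs on the top strand at positions 43–52.
The product is the template from position 10 through 52 (43 bp).

5'-CCCGCGAGTATTACGATGAGCAAGGTTCGGCACCATACGGCCT-3'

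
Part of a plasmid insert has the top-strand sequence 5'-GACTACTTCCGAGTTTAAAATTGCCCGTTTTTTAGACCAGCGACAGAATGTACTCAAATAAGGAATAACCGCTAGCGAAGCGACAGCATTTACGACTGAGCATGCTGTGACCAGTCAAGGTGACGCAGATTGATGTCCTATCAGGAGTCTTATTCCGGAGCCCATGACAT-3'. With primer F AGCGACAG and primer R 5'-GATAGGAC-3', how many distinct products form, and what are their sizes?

Two products: 104 bp, 64 bp

The forward primer AGCGACAG matches the top strand at positions 39–46, 79–86.
The reverse primer's reverse complement is GTCCTATC, matching at positions 135–142.
Each forward site pairs with the reverse site to give a product ending at position 142: sizes 104, 64 bp.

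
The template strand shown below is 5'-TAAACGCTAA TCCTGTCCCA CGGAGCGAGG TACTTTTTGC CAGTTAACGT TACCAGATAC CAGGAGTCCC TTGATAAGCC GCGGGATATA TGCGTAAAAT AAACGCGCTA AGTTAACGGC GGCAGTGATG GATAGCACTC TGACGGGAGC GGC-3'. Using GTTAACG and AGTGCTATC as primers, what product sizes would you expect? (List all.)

97 bp, 28 bp

The forward primer GTTAACG matches the top strand at positions 43–49, 112–118.
The reverse primer's reverse complement is GATAGCACT, matching at positions 131–139.
Each forward site pairs with the reverse site to give a product ending at position 139: sizes 97, 28 bp.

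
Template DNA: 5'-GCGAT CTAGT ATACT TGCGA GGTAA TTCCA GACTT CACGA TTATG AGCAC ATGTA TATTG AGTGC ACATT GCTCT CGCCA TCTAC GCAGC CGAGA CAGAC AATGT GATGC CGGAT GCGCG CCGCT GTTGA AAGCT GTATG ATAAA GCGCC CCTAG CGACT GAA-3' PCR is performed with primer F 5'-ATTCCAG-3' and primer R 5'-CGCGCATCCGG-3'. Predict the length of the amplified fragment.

96 bp

The forward primer matches the template at positions 25–31.
Taking the reverse complement of CGCGCATCCGG gives CCGGATGCGCG, found at positions 110–120 on the template; the primer anneals here to the top strand with its 3' end pointing upstream.
The product runs from position 25 to position 120, so its length is 120 − 25 + 1 = 96 bp.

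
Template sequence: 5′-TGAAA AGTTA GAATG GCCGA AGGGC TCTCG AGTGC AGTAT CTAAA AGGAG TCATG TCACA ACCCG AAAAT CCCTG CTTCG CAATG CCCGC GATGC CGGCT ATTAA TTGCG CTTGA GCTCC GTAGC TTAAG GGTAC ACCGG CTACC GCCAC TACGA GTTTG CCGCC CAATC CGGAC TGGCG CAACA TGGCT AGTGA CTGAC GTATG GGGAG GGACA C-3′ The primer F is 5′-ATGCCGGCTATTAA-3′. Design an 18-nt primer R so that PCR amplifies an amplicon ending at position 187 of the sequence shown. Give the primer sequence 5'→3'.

The forward primer binds at positions 92–105; the product's 3' end on the top strand is position 187.
The reverse primer anneals to the top strand over positions 170–187, i.e. to CCGGACTGGCGCAACATG.
Its sequence written 5'→3' is the reverse complement: CATGTTGCGCCAGTCCGG.

5'-CATGTTGCGCCAGTCCGG-3'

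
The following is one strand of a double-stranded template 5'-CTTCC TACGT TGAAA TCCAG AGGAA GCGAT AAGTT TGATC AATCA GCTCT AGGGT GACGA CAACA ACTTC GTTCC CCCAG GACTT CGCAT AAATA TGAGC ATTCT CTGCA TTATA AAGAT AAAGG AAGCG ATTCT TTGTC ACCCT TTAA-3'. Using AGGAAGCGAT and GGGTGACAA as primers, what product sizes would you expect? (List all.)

124 bp, 22 bp

The forward primer AGGAAGCGAT matches the top strand at positions 21–30, 123–132.
The reverse primer's reverse complement is TTGTCACCC, matching at positions 136–144.
Each forward site pairs with the reverse site to give a product ending at position 144: sizes 124, 22 bp.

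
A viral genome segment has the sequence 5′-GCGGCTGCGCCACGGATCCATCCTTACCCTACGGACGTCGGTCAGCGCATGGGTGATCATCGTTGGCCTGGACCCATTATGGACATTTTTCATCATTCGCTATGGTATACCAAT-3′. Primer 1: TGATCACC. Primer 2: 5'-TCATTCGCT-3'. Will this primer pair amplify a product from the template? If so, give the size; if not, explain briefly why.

Primer 1 (TGATCACC) has reverse complement GGTGATCA, which matches the top strand at positions 52–59; primer 1 anneals to the top strand there with its 3' end pointing upstream toward position 52.
Primer 2 (TCATTCGCT) matches the top strand directly at positions 93–101; it anneals to the bottom strand with its 3' end pointing downstream toward position 101.
The 3' ends diverge (primer 1 extends toward position 1, primer 2 toward position 114), so the primers never converge on a shared product.

No product — the primers' 3' ends point away from each other.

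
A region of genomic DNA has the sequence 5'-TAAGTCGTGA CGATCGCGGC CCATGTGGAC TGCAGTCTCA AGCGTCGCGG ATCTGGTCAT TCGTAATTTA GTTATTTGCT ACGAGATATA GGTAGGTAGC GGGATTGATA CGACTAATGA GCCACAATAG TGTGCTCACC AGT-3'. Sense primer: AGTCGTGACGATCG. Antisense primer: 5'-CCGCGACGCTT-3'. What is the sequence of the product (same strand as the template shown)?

Scanning the template, AGTCGTGACGATCG occurs at positions 3–16; this primer anneals to the bottom strand there with its 3' end pointing downstream.
Taking the reverse complement of CCGCGACGCTT gives AAGCGTCGCGG, found at positions 40–50 on the template; the primer anneals here to the top strand with its 3' end pointing upstream.
The product is the template from position 3 through 50 (48 bp).

5'-AGTCGTGACGATCGCGGCCCATGTGGACTGCAGTCTCAAGCGTCGCGG-3'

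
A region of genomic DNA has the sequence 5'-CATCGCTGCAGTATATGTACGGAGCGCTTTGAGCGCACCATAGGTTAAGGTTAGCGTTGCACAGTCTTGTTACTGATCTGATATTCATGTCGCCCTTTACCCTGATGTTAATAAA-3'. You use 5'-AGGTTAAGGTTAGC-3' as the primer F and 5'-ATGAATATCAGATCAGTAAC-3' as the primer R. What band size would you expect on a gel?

47 bp

The forward primer matches the template at positions 42–55.
The reverse primer's reverse complement is GTTACTGATCTGATATTCAT, which matches the template at positions 69–88.
The product runs from position 42 to position 88, so its length is 88 − 42 + 1 = 47 bp.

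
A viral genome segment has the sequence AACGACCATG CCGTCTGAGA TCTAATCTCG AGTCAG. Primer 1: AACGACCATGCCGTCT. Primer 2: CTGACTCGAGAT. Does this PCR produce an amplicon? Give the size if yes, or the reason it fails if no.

Primer 1 (AACGACCATGCCGTCT) matches the top strand at positions 1–16; it acts as a forward primer.
Primer 2's reverse complement is ATCTCGAGTCAG, matching the top strand at positions 25–36; it acts as a reverse primer.
The 3' ends face each other across positions 1–36, giving a 36 bp product.

Yes — a 36 bp product.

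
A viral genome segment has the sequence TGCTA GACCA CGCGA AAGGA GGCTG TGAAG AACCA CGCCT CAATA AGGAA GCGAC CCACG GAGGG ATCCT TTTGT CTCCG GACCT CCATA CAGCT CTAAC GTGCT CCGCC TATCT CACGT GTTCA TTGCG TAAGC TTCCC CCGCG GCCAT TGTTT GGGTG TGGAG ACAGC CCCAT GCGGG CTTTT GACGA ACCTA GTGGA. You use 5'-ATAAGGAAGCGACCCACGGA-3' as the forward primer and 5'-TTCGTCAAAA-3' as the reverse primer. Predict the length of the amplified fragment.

Scanning the template, ATAAGGAAGCGACCCACGGA occurs at positions 43–62; this primer anneals to the bottom strand there with its 3' end pointing downstream.
Reverse complement of the reverse primer: TTTTGACGAA. This occurs on the top strand at positions 182–191.
Amplicon spans positions 43–191: 149 bp.

149 bp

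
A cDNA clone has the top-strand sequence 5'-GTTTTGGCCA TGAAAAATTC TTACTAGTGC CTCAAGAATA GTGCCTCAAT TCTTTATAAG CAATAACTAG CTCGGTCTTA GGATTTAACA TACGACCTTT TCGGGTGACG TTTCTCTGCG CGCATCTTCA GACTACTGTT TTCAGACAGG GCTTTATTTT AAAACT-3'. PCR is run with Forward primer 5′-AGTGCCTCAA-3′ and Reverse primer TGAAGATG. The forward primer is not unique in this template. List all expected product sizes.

105 bp, 91 bp

The forward primer AGTGCCTCAA matches the top strand at positions 26–35, 40–49.
The reverse primer's reverse complement is CATCTTCA, matching at positions 123–130.
Each forward site pairs with the reverse site to give a product ending at position 130: sizes 105, 91 bp.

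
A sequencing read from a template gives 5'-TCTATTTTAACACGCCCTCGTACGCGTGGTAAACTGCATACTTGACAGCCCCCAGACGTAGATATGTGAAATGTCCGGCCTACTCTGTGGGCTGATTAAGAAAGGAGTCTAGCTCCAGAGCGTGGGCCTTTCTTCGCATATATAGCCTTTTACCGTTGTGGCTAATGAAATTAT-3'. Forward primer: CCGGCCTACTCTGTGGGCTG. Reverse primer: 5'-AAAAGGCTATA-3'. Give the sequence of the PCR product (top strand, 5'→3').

The forward primer matches the template at positions 75–94.
Reverse complement of the reverse primer: TATAGCCTTTT. This occurs on the top strand at positions 141–151.
The product is the template from position 75 through 151 (77 bp).

5'-CCGGCCTACTCTGTGGGCTGATTAAGAAAGGAGTCTAGCTCCAGAGCGTGGGCCTTTCTTCGCATATATAGCCTTTT-3'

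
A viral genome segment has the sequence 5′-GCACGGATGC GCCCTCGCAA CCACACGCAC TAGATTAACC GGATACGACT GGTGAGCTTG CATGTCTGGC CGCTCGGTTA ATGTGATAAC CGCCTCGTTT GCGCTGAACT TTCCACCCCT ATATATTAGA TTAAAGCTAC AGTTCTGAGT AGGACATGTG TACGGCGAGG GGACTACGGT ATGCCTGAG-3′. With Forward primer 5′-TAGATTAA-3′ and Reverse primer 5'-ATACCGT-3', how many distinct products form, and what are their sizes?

The forward primer TAGATTAA matches the top strand at positions 31–38, 127–134.
The reverse primer's reverse complement is ACGGTAT, matching at positions 176–182.
Each forward site pairs with the reverse site to give a product ending at position 182: sizes 152, 56 bp.

Two products: 152 bp, 56 bp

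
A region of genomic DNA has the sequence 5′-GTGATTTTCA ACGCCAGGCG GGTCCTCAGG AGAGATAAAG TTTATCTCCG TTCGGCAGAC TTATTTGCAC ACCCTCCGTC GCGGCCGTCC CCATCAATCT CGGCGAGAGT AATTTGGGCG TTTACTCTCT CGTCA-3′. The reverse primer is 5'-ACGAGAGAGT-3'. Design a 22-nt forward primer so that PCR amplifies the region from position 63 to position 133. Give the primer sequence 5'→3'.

The reverse primer's reverse complement ACTCTCTCGT matches the template at positions 124–133; the product starts at position 63.
The forward primer is identical to the top strand over positions 63–84: ATTTGCACACCCTCCGTCGCGG.

5'-ATTTGCACACCCTCCGTCGCGG-3'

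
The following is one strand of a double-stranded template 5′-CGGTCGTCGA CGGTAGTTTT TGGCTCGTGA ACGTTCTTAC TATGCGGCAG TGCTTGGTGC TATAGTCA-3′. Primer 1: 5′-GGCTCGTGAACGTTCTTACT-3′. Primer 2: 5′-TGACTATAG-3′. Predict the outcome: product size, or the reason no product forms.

Yes — a 47 bp product.

Primer 1 (GGCTCGTGAACGTTCTTACT) matches the top strand at positions 22–41; it acts as a forward primer.
Primer 2's reverse complement is CTATAGTCA, matching the top strand at positions 60–68; it acts as a reverse primer.
The 3' ends face each other across positions 22–68, giving a 47 bp product.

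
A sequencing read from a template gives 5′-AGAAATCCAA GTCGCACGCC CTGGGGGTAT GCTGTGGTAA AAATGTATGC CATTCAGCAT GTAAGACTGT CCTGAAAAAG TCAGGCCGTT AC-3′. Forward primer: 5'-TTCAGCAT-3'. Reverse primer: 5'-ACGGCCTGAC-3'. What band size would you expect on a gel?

Scanning the template, TTCAGCAT occurs at positions 53–60; this primer anneals to the bottom strand there with its 3' end pointing downstream.
Taking the reverse complement of ACGGCCTGAC gives GTCAGGCCGT, found at positions 80–89 on the template; the primer anneals here to the top strand with its 3' end pointing upstream.
Product length = (reverse-primer end) − (forward-primer start) + 1 = 89 − 53 + 1 = 37 bp.

37 bp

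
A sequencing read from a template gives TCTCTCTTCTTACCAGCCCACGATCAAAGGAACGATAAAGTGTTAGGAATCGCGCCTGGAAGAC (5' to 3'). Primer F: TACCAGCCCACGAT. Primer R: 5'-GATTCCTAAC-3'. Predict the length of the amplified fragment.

Forward primer TACCAGCCCACGAT is found on the top strand at positions 11–24.
Reverse complement of the reverse primer: GTTAGGAATC. This occurs on the top strand at positions 42–51.
Amplicon spans positions 11–51: 41 bp.

41 bp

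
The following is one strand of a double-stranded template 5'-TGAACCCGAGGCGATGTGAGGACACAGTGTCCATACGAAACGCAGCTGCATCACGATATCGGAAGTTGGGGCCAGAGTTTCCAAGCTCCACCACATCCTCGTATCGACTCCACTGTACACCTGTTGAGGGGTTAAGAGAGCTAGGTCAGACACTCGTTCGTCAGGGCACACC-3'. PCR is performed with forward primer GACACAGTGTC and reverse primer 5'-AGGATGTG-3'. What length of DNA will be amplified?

79 bp

Forward primer GACACAGTGTC is found on the top strand at positions 21–31.
Taking the reverse complement of AGGATGTG gives CACATCCT, found at positions 92–99 on the template; the primer anneals here to the top strand with its 3' end pointing upstream.
Product length = (reverse-primer end) − (forward-primer start) + 1 = 99 − 21 + 1 = 79 bp.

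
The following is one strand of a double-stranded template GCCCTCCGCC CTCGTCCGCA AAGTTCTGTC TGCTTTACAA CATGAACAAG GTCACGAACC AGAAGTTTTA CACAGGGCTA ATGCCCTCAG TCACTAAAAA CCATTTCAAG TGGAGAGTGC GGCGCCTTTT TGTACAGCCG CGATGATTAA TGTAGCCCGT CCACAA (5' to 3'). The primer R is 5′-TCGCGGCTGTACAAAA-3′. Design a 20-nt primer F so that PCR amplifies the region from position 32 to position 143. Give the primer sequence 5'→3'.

The reverse primer's reverse complement TTTTGTACAGCCGCGA matches the template at positions 128–143; the product starts at position 32.
The forward primer is identical to the top strand over positions 32–51: GCTTTACAACATGAACAAGG.

5'-GCTTTACAACATGAACAAGG-3'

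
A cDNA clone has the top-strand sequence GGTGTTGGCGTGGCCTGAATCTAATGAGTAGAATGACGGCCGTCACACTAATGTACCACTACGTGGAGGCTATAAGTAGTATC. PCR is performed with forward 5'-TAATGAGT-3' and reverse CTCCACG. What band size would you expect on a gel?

47 bp

The forward primer matches the template at positions 22–29.
Reverse complement of the reverse primer: CGTGGAG. This occurs on the top strand at positions 62–68.
Product length = (reverse-primer end) − (forward-primer start) + 1 = 68 − 22 + 1 = 47 bp.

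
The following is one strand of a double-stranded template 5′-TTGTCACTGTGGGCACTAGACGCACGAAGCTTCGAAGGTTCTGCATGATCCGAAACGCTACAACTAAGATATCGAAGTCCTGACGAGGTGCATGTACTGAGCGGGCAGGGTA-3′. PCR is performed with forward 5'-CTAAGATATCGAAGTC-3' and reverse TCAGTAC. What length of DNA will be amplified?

37 bp

The forward primer matches the template at positions 64–79.
Taking the reverse complement of TCAGTAC gives GTACTGA, found at positions 94–100 on the template; the primer anneals here to the top strand with its 3' end pointing upstream.
Amplicon spans positions 64–100: 37 bp.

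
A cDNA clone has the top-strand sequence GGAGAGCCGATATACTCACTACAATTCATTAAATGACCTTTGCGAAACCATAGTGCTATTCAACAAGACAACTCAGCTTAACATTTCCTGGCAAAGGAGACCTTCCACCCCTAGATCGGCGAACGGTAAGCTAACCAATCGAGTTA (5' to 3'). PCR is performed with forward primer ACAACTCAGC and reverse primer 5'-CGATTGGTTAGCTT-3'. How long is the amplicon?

74 bp

Scanning the template, ACAACTCAGC occurs at positions 68–77; this primer anneals to the bottom strand there with its 3' end pointing downstream.
Taking the reverse complement of CGATTGGTTAGCTT gives AAGCTAACCAATCG, found at positions 128–141 on the template; the primer anneals here to the top strand with its 3' end pointing upstream.
Amplicon spans positions 68–141: 74 bp.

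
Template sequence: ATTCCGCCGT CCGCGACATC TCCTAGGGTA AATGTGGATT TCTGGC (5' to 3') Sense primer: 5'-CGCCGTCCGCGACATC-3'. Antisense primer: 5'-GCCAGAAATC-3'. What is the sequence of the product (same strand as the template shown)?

Forward primer CGCCGTCCGCGACATC is found on the top strand at positions 5–20.
The reverse primer's reverse complement is GATTTCTGGC, which matches the template at positions 37–46.
The product is the template from position 5 through 46 (42 bp).

5'-CGCCGTCCGCGACATCTCCTAGGGTAAATGTGGATTTCTGGC-3'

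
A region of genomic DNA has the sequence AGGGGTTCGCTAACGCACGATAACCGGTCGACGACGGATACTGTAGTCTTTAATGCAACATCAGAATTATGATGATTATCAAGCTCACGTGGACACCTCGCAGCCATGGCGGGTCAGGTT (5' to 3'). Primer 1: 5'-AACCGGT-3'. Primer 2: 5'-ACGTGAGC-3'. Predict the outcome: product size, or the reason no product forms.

Primer 1 (AACCGGT) matches the top strand at positions 22–28; it acts as a forward primer.
Primer 2's reverse complement is GCTCACGT, matching the top strand at positions 83–90; it acts as a reverse primer.
The 3' ends face each other across positions 22–90, giving a 69 bp product.

Yes — a 69 bp product.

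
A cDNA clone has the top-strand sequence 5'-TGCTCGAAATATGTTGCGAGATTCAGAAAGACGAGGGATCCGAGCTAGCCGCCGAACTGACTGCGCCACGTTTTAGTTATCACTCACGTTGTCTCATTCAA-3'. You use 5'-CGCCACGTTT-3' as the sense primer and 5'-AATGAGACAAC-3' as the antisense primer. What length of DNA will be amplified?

35 bp

The forward primer matches the template at positions 64–73.
Reverse complement of the reverse primer: GTTGTCTCATT. This occurs on the top strand at positions 88–98.
The product runs from position 64 to position 98, so its length is 98 − 64 + 1 = 35 bp.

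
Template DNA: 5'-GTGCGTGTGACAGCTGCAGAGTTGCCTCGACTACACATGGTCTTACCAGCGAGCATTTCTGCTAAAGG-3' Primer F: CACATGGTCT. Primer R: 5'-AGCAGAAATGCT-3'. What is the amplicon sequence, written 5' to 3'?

Scanning the template, CACATGGTCT occurs at positions 34–43; this primer anneals to the bottom strand there with its 3' end pointing downstream.
The reverse primer's reverse complement is AGCATTTCTGCT, which matches the template at positions 52–63.
The product is the template from position 34 through 63 (30 bp).

5'-CACATGGTCTTACCAGCGAGCATTTCTGCT-3'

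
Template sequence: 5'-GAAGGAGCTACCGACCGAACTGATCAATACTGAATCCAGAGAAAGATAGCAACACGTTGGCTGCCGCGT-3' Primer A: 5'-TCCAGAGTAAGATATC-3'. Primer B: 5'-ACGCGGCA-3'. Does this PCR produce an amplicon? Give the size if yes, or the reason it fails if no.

Primer A (TCCAGAGTAAGATATC) does not match the top strand, and its reverse complement GATATCTTACTCTGGA does not match either.
With no annealing site for primer A, no amplification occurs.

No product — primer A has no binding site in the template.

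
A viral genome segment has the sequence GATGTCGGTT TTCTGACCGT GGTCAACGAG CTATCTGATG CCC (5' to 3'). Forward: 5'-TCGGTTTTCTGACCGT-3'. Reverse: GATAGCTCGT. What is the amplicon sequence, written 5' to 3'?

5'-TCGGTTTTCTGACCGTGGTCAACGAGCTATC-3'

Scanning the template, TCGGTTTTCTGACCGT occurs at positions 5–20; this primer anneals to the bottom strand there with its 3' end pointing downstream.
Taking the reverse complement of GATAGCTCGT gives ACGAGCTATC, found at positions 26–35 on the template; the primer anneals here to the top strand with its 3' end pointing upstream.
The product is the template from position 5 through 35 (31 bp).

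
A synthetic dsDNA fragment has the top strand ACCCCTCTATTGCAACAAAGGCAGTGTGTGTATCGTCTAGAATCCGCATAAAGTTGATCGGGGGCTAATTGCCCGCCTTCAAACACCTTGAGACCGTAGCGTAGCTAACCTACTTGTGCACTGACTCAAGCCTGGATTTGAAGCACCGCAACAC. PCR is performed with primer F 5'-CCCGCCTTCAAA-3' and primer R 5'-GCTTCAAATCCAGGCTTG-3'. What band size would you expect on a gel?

73 bp

Forward primer CCCGCCTTCAAA is found on the top strand at positions 72–83.
Taking the reverse complement of GCTTCAAATCCAGGCTTG gives CAAGCCTGGATTTGAAGC, found at positions 127–144 on the template; the primer anneals here to the top strand with its 3' end pointing upstream.
Amplicon spans positions 72–144: 73 bp.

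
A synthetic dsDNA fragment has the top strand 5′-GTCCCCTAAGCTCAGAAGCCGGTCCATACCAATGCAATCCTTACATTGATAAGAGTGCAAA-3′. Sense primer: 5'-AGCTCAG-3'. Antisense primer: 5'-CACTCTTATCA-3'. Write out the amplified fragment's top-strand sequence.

5'-AGCTCAGAAGCCGGTCCATACCAATGCAATCCTTACATTGATAAGAGTG-3'

The forward primer matches the template at positions 9–15.
Taking the reverse complement of CACTCTTATCA gives TGATAAGAGTG, found at positions 47–57 on the template; the primer anneals here to the top strand with its 3' end pointing upstream.
The product is the template from position 9 through 57 (49 bp).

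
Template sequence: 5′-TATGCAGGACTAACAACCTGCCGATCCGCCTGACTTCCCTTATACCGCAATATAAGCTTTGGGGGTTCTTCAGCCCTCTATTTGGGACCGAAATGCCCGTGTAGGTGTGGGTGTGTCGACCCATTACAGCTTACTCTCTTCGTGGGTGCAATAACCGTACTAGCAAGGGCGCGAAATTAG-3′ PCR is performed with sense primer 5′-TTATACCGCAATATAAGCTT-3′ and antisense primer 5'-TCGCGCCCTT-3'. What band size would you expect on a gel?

Forward primer TTATACCGCAATATAAGCTT is found on the top strand at positions 40–59.
Taking the reverse complement of TCGCGCCCTT gives AAGGGCGCGA, found at positions 165–174 on the template; the primer anneals here to the top strand with its 3' end pointing upstream.
Product length = (reverse-primer end) − (forward-primer start) + 1 = 174 − 40 + 1 = 135 bp.

135 bp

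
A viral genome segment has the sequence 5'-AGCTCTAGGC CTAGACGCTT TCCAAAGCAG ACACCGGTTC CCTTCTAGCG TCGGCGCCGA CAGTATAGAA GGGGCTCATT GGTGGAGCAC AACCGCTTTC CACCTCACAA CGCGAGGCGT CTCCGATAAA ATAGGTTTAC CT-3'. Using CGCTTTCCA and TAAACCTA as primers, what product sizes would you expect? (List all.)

The forward primer CGCTTTCCA matches the top strand at positions 16–24, 94–102.
The reverse primer's reverse complement is TAGGTTTA, matching at positions 132–139.
Each forward site pairs with the reverse site to give a product ending at position 139: sizes 124, 46 bp.

124 bp, 46 bp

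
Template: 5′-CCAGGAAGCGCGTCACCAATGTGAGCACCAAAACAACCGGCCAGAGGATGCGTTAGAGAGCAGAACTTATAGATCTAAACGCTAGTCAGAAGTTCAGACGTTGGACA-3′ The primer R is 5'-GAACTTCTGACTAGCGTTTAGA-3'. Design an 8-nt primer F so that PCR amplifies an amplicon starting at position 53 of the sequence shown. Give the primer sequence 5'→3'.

The reverse primer's reverse complement TCTAAACGCTAGTCAGAAGTTC matches the template at positions 74–95; the product starts at position 53.
The forward primer is identical to the top strand over positions 53–60: TTAGAGAG.

5'-TTAGAGAG-3'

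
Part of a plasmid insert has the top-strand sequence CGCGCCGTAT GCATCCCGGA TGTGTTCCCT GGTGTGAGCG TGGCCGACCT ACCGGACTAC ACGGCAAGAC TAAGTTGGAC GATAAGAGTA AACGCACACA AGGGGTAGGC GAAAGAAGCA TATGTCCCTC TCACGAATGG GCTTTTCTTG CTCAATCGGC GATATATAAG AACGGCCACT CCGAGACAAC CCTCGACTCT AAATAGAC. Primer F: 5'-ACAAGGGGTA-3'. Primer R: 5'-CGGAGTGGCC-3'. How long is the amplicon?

86 bp

The forward primer matches the template at positions 98–107.
Taking the reverse complement of CGGAGTGGCC gives GGCCACTCCG, found at positions 174–183 on the template; the primer anneals here to the top strand with its 3' end pointing upstream.
Amplicon spans positions 98–183: 86 bp.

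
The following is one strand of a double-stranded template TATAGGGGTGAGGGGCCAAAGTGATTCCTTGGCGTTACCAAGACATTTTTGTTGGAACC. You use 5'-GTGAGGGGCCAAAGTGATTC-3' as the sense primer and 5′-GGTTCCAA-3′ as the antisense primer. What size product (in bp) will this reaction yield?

52 bp

Forward primer GTGAGGGGCCAAAGTGATTC is found on the top strand at positions 8–27.
Reverse complement of the reverse primer: TTGGAACC. This occurs on the top strand at positions 52–59.
The product runs from position 8 to position 59, so its length is 59 − 8 + 1 = 52 bp.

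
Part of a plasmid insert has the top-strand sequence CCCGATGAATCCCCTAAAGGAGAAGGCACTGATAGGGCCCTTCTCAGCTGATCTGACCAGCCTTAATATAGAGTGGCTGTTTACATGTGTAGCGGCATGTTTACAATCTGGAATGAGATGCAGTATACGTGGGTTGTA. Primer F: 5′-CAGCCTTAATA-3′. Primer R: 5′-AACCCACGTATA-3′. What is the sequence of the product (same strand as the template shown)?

Forward primer CAGCCTTAATA is found on the top strand at positions 58–68.
The reverse primer's reverse complement is TATACGTGGGTT, which matches the template at positions 124–135.
The product is the template from position 58 through 135 (78 bp).

5'-CAGCCTTAATATAGAGTGGCTGTTTACATGTGTAGCGGCATGTTTACAATCTGGAATGAGATGCAGTATACGTGGGTT-3'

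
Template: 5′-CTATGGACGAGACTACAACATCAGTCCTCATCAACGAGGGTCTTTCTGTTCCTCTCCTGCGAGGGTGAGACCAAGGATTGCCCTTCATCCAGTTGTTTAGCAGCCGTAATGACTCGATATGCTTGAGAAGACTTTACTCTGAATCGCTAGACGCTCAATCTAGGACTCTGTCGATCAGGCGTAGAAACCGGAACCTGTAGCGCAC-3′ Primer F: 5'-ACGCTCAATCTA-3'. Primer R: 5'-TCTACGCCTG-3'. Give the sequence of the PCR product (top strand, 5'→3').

Scanning the template, ACGCTCAATCTA occurs at positions 151–162; this primer anneals to the bottom strand there with its 3' end pointing downstream.
Taking the reverse complement of TCTACGCCTG gives CAGGCGTAGA, found at positions 176–185 on the template; the primer anneals here to the top strand with its 3' end pointing upstream.
The product is the template from position 151 through 185 (35 bp).

5'-ACGCTCAATCTAGGACTCTGTCGATCAGGCGTAGA-3'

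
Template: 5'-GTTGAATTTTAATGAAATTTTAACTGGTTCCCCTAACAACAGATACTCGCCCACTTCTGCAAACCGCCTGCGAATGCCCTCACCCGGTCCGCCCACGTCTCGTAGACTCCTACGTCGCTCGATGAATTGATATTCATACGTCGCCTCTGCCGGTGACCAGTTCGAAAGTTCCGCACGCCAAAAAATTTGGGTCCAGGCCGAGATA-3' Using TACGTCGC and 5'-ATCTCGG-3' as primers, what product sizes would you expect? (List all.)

The forward primer TACGTCGC matches the top strand at positions 111–118, 137–144.
The reverse primer's reverse complement is CCGAGAT, matching at positions 198–204.
Each forward site pairs with the reverse site to give a product ending at position 204: sizes 94, 68 bp.

94 bp, 68 bp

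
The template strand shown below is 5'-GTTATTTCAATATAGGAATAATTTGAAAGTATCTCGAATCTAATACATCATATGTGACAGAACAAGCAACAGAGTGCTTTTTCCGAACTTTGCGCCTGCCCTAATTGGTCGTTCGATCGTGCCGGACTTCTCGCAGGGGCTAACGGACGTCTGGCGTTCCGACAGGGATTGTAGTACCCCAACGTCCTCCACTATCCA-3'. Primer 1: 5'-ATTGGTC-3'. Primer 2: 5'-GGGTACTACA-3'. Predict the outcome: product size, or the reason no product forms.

Yes — a 76 bp product.

Primer 1 (ATTGGTC) matches the top strand at positions 104–110; it acts as a forward primer.
Primer 2's reverse complement is TGTAGTACCC, matching the top strand at positions 170–179; it acts as a reverse primer.
The 3' ends face each other across positions 104–179, giving a 76 bp product.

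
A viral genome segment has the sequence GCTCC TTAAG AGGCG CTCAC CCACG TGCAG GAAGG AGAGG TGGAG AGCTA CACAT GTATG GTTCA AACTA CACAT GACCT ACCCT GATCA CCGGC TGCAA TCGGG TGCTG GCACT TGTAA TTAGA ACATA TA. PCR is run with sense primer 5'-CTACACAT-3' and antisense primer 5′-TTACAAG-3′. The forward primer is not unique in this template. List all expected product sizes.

73 bp, 53 bp

The forward primer CTACACAT matches the top strand at positions 48–55, 68–75.
The reverse primer's reverse complement is CTTGTAA, matching at positions 114–120.
Each forward site pairs with the reverse site to give a product ending at position 120: sizes 73, 53 bp.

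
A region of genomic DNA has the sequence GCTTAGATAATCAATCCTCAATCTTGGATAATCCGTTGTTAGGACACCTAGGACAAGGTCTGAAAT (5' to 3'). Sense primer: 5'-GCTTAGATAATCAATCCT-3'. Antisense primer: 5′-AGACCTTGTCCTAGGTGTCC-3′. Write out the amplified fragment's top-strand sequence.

The forward primer matches the template at positions 1–18.
The reverse primer's reverse complement is GGACACCTAGGACAAGGTCT, which matches the template at positions 42–61.
The product is the template from position 1 through 61 (61 bp).

5'-GCTTAGATAATCAATCCTCAATCTTGGATAATCCGTTGTTAGGACACCTAGGACAAGGTCT-3'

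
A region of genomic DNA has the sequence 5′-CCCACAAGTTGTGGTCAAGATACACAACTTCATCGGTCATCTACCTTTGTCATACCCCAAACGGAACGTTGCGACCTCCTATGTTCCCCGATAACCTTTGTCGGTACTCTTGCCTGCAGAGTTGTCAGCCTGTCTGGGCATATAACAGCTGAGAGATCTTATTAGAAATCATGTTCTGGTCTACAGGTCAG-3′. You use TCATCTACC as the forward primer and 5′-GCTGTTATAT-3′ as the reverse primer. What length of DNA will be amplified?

Scanning the template, TCATCTACC occurs at positions 37–45; this primer anneals to the bottom strand there with its 3' end pointing downstream.
Reverse complement of the reverse primer: ATATAACAGC. This occurs on the top strand at positions 140–149.
The product runs from position 37 to position 149, so its length is 149 − 37 + 1 = 113 bp.

113 bp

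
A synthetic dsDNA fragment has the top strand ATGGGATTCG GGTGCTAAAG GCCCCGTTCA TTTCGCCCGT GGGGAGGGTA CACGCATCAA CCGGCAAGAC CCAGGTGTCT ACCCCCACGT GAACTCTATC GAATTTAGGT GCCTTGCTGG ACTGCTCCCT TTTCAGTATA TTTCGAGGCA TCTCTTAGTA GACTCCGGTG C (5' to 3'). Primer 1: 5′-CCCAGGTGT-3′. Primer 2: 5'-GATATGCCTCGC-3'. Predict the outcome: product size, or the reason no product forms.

No product — primer 2 has no binding site in the template.

Primer 2 (GATATGCCTCGC) does not match the top strand, and its reverse complement GCGAGGCATATC does not match either.
With no annealing site for primer 2, no amplification occurs.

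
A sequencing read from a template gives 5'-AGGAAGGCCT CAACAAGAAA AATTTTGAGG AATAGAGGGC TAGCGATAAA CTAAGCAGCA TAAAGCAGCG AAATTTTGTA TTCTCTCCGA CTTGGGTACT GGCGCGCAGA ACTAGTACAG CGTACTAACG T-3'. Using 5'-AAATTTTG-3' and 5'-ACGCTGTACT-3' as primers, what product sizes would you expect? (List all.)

104 bp, 53 bp

The forward primer AAATTTTG matches the top strand at positions 20–27, 71–78.
The reverse primer's reverse complement is AGTACAGCGT, matching at positions 114–123.
Each forward site pairs with the reverse site to give a product ending at position 123: sizes 104, 53 bp.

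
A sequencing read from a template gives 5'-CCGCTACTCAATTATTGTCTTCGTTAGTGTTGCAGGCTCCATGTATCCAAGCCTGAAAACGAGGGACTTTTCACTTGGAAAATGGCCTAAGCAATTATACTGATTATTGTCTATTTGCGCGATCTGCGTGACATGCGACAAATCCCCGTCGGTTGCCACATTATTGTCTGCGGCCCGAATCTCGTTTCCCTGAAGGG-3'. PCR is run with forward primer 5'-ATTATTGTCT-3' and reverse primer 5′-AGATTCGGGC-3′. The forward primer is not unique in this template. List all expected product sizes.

172 bp, 80 bp, 23 bp

The forward primer ATTATTGTCT matches the top strand at positions 11–20, 103–112, 160–169.
The reverse primer's reverse complement is GCCCGAATCT, matching at positions 173–182.
Each forward site pairs with the reverse site to give a product ending at position 182: sizes 172, 80, 23 bp.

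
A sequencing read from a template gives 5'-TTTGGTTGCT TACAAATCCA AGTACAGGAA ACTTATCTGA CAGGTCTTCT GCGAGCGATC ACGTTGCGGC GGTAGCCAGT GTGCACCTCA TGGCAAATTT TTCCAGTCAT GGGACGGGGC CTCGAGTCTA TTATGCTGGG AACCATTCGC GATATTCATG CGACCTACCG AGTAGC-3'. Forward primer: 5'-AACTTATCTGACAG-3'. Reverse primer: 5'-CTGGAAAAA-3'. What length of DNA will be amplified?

Scanning the template, AACTTATCTGACAG occurs at positions 30–43; this primer anneals to the bottom strand there with its 3' end pointing downstream.
The reverse primer's reverse complement is TTTTTCCAG, which matches the template at positions 98–106.
Product length = (reverse-primer end) − (forward-primer start) + 1 = 106 − 30 + 1 = 77 bp.

77 bp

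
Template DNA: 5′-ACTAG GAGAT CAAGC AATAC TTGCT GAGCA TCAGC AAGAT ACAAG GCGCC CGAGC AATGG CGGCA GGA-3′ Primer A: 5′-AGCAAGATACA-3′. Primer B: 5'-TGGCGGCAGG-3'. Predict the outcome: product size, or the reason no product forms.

Primer A (AGCAAGATACA) matches the top strand at positions 33–43 (3' end points downstream).
Primer B (TGGCGGCAGG) also matches the top strand directly, at positions 58–67 — its reverse complement CCTGCCGCCA is not present.
Both primers anneal to the bottom strand with 3' ends pointing the same way, so neither can prime synthesis back toward the other.

No product — both primers anneal to the same strand and extend in the same direction.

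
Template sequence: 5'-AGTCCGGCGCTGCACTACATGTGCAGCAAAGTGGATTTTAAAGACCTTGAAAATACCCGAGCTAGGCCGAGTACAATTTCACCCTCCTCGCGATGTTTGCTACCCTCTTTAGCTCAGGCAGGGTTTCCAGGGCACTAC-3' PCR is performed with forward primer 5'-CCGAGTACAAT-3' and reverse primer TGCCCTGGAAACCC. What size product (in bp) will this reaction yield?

Forward primer CCGAGTACAAT is found on the top strand at positions 67–77.
Taking the reverse complement of TGCCCTGGAAACCC gives GGGTTTCCAGGGCA, found at positions 121–134 on the template; the primer anneals here to the top strand with its 3' end pointing upstream.
Product length = (reverse-primer end) − (forward-primer start) + 1 = 134 − 67 + 1 = 68 bp.

68 bp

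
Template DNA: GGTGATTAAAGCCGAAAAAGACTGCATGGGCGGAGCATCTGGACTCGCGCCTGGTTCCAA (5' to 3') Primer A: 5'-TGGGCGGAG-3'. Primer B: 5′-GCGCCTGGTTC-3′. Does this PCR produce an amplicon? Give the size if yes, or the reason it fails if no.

Primer A (TGGGCGGAG) matches the top strand at positions 27–35 (3' end points downstream).
Primer B (GCGCCTGGTTC) also matches the top strand directly, at positions 47–57 — its reverse complement GAACCAGGCGC is not present.
Both primers anneal to the bottom strand with 3' ends pointing the same way, so neither can prime synthesis back toward the other.

No product — both primers anneal to the same strand and extend in the same direction.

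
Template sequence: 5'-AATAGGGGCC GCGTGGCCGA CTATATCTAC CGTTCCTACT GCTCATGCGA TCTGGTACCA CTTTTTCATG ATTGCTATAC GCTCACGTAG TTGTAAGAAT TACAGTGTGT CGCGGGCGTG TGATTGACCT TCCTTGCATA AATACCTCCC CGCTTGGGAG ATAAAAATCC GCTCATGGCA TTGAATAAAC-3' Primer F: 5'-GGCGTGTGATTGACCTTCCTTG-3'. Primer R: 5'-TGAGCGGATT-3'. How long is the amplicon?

61 bp

Scanning the template, GGCGTGTGATTGACCTTCCTTG occurs at positions 115–136; this primer anneals to the bottom strand there with its 3' end pointing downstream.
The reverse primer's reverse complement is AATCCGCTCA, which matches the template at positions 166–175.
Product length = (reverse-primer end) − (forward-primer start) + 1 = 175 − 115 + 1 = 61 bp.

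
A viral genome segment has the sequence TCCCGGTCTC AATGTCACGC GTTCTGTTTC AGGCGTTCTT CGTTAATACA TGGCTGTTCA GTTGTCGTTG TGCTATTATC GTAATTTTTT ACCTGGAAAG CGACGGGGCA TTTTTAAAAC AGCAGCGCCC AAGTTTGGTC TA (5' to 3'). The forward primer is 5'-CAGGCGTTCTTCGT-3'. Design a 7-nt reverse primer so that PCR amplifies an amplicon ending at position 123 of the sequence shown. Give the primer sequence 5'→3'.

5'-GCTGTTT-3'

The forward primer binds at positions 30–43; the product's 3' end on the top strand is position 123.
The reverse primer anneals to the top strand over positions 117–123, i.e. to AAACAGC.
Its sequence written 5'→3' is the reverse complement: GCTGTTT.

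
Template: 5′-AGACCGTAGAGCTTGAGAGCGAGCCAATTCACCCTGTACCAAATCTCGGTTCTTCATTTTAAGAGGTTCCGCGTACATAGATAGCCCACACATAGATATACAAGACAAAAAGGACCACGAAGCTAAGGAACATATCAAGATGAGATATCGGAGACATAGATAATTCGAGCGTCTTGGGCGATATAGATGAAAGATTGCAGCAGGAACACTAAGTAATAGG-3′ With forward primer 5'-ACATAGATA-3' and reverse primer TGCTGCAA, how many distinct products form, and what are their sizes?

Three products: 128 bp, 113 bp, 49 bp

The forward primer ACATAGATA matches the top strand at positions 75–83, 90–98, 154–162.
The reverse primer's reverse complement is TTGCAGCA, matching at positions 195–202.
Each forward site pairs with the reverse site to give a product ending at position 202: sizes 128, 113, 49 bp.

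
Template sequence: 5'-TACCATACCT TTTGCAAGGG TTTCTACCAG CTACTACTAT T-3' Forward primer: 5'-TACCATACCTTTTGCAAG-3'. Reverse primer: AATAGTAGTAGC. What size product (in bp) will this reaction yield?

41 bp

Scanning the template, TACCATACCTTTTGCAAG occurs at positions 1–18; this primer anneals to the bottom strand there with its 3' end pointing downstream.
The reverse primer's reverse complement is GCTACTACTATT, which matches the template at positions 30–41.
Product length = (reverse-primer end) − (forward-primer start) + 1 = 41 − 1 + 1 = 41 bp.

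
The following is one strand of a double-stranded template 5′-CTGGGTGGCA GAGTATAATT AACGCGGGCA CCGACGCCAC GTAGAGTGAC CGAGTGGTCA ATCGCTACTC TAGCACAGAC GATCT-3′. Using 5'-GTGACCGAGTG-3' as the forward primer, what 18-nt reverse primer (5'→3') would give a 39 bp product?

5'-GATCGTCTGTGCTAGAGT-3'

The forward primer binds at positions 46–56, so a 39 bp product ends at position 46 + 39 − 1 = 84.
The reverse primer anneals to the top strand over positions 67–84, i.e. to ACTCTAGCACAGACGATC.
Its sequence written 5'→3' is the reverse complement: GATCGTCTGTGCTAGAGT.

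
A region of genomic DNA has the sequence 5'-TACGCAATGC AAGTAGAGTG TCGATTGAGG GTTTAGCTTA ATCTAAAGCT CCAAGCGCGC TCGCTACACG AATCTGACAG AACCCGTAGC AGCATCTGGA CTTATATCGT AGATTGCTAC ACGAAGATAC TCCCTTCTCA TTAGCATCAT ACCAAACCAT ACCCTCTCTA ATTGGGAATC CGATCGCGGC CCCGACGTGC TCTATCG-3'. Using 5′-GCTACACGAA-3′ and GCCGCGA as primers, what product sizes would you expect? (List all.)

The forward primer GCTACACGAA matches the top strand at positions 63–72, 116–125.
The reverse primer's reverse complement is TCGCGGC, matching at positions 184–190.
Each forward site pairs with the reverse site to give a product ending at position 190: sizes 128, 75 bp.

128 bp, 75 bp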